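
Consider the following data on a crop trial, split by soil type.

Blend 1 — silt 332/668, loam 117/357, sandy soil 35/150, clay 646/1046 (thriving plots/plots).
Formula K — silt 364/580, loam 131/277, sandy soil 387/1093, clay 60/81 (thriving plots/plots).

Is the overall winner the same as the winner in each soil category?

No

Silt: Blend 1 332/668 = 49.7%, Formula K 364/580 = 62.8% → Formula K
Loam: Blend 1 117/357 = 32.8%, Formula K 131/277 = 47.3% → Formula K
Sandy soil: Blend 1 35/150 = 23.3%, Formula K 387/1093 = 35.4% → Formula K
Clay: Blend 1 646/1046 = 61.8%, Formula K 60/81 = 74.1% → Formula K
Overall: Blend 1 1130/2221 = 50.9%, Formula K 942/2031 = 46.4% → Blend 1
Formula K wins each soil group but Blend 1 wins overall — the comparison reverses. Formula K's plots skew toward sandy soil, which has a lower base rate.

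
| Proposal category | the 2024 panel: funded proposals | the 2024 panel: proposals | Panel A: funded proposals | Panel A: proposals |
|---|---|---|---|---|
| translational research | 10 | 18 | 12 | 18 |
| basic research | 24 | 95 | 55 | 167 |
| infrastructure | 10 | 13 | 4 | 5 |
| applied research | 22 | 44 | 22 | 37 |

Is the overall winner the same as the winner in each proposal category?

Translational research: the 2024 panel 10/18 = 55.6%, Panel A 12/18 = 66.7% → Panel A
Basic research: the 2024 panel 24/95 = 25.3%, Panel A 55/167 = 32.9% → Panel A
Infrastructure: the 2024 panel 10/13 = 76.9%, Panel A 4/5 = 80.0% → Panel A
Applied research: the 2024 panel 22/44 = 50.0%, Panel A 22/37 = 59.5% → Panel A
Overall: the 2024 panel 66/170 = 38.8%, Panel A 93/227 = 41.0% → Panel A
Panel A wins overall and in every proposal group — no reversal.

Yes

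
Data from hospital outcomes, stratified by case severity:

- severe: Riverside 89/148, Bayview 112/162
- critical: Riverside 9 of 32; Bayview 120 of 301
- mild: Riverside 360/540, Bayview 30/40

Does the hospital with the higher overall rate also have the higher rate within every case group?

No

Severe: Riverside 89/148 = 60.1%, Bayview 112/162 = 69.1% → Bayview
Critical: Riverside 9/32 = 28.1%, Bayview 120/301 = 39.9% → Bayview
Mild: Riverside 360/540 = 66.7%, Bayview 30/40 = 75.0% → Bayview
Overall: Riverside 458/720 = 63.6%, Bayview 262/503 = 52.1% → Riverside
Bayview wins each case group but Riverside wins overall — the comparison reverses. Bayview's patients skew toward critical, which has a lower base rate.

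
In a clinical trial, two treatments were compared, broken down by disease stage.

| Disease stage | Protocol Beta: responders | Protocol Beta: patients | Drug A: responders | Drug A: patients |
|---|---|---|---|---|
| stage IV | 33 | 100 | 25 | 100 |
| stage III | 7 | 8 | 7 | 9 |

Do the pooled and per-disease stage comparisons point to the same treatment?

Yes

Stage IV: Protocol Beta 33/100 = 33.0%, Drug A 25/100 = 25.0% → Protocol Beta
Stage III: Protocol Beta 7/8 = 87.5%, Drug A 7/9 = 77.8% → Protocol Beta
Overall: Protocol Beta 40/108 = 37.0%, Drug A 32/109 = 29.4% → Protocol Beta
Protocol Beta wins overall and in every disease group — no reversal.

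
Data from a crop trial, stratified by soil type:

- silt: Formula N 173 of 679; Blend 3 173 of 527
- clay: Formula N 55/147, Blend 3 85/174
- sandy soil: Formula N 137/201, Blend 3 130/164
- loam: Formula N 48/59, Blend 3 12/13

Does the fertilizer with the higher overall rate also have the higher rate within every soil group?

Yes

Silt: Formula N 173/679 = 25.5%, Blend 3 173/527 = 32.8% → Blend 3
Clay: Formula N 55/147 = 37.4%, Blend 3 85/174 = 48.9% → Blend 3
Sandy soil: Formula N 137/201 = 68.2%, Blend 3 130/164 = 79.3% → Blend 3
Loam: Formula N 48/59 = 81.4%, Blend 3 12/13 = 92.3% → Blend 3
Overall: Formula N 413/1086 = 38.0%, Blend 3 400/878 = 45.6% → Blend 3
Blend 3 wins overall and in every soil group — no reversal.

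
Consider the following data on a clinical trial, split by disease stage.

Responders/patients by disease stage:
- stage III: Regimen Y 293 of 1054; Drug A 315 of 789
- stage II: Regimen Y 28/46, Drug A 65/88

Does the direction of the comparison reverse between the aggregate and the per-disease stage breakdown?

Stage III: Regimen Y 293/1054 = 27.8%, Drug A 315/789 = 39.9% → Drug A
Stage II: Regimen Y 28/46 = 60.9%, Drug A 65/88 = 73.9% → Drug A
Overall: Regimen Y 321/1100 = 29.2%, Drug A 380/877 = 43.3% → Drug A
Drug A wins overall and in every disease group — no reversal.

No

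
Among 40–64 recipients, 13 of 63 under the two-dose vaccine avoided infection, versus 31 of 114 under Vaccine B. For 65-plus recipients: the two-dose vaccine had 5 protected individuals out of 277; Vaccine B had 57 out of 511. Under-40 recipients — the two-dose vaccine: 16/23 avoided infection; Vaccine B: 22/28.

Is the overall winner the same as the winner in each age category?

Yes

40–64: the two-dose vaccine 13/63 = 20.6%, Vaccine B 31/114 = 27.2% → Vaccine B
65-plus: the two-dose vaccine 5/277 = 1.8%, Vaccine B 57/511 = 11.2% → Vaccine B
Under-40: the two-dose vaccine 16/23 = 69.6%, Vaccine B 22/28 = 78.6% → Vaccine B
Overall: the two-dose vaccine 34/363 = 9.4%, Vaccine B 110/653 = 16.8% → Vaccine B
Vaccine B wins overall and in every age group — no reversal.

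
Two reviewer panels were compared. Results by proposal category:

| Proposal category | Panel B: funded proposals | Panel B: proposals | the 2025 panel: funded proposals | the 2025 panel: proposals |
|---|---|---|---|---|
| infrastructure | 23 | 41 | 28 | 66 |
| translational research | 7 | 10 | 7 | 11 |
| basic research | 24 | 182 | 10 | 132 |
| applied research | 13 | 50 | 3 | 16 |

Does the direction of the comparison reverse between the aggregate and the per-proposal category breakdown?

No

Infrastructure: Panel B 23/41 = 56.1%, the 2025 panel 28/66 = 42.4% → Panel B
Translational research: Panel B 7/10 = 70.0%, the 2025 panel 7/11 = 63.6% → Panel B
Basic research: Panel B 24/182 = 13.2%, the 2025 panel 10/132 = 7.6% → Panel B
Applied research: Panel B 13/50 = 26.0%, the 2025 panel 3/16 = 18.8% → Panel B
Overall: Panel B 67/283 = 23.7%, the 2025 panel 48/225 = 21.3% → Panel B
Panel B wins overall and in every proposal group — no reversal.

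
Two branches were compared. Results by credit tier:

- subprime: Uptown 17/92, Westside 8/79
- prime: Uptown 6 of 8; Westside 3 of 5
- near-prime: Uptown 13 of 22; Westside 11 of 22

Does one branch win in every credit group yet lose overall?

Subprime: Uptown 17/92 = 18.5%, Westside 8/79 = 10.1% → Uptown
Prime: Uptown 6/8 = 75.0%, Westside 3/5 = 60.0% → Uptown
Near-prime: Uptown 13/22 = 59.1%, Westside 11/22 = 50.0% → Uptown
Overall: Uptown 36/122 = 29.5%, Westside 22/106 = 20.8% → Uptown
Uptown wins overall and in every credit group — no reversal.

No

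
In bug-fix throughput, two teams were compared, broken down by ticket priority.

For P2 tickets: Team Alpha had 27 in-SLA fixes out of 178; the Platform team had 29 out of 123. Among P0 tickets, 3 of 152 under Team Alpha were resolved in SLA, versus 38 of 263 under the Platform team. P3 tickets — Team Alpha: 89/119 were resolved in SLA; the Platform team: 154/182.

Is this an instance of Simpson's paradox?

P2: Team Alpha 27/178 = 15.2%, the Platform team 29/123 = 23.6% → the Platform team
P0: Team Alpha 3/152 = 2.0%, the Platform team 38/263 = 14.4% → the Platform team
P3: Team Alpha 89/119 = 74.8%, the Platform team 154/182 = 84.6% → the Platform team
Overall: Team Alpha 119/449 = 26.5%, the Platform team 221/568 = 38.9% → the Platform team
The Platform team wins overall and in every ticket group — no reversal.

No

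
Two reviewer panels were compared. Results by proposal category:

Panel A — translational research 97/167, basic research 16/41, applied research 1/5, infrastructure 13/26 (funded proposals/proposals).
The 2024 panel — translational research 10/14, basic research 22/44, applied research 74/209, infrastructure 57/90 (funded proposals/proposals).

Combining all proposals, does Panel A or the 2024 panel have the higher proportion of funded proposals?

Translational research: Panel A 97/167 = 58.1%, the 2024 panel 10/14 = 71.4% → the 2024 panel
Basic research: Panel A 16/41 = 39.0%, the 2024 panel 22/44 = 50.0% → the 2024 panel
Applied research: Panel A 1/5 = 20.0%, the 2024 panel 74/209 = 35.4% → the 2024 panel
Infrastructure: Panel A 13/26 = 50.0%, the 2024 panel 57/90 = 63.3% → the 2024 panel
Overall: Panel A 127/239 = 53.1%, the 2024 panel 163/357 = 45.7% → Panel A
(The 2024 panel wins every proposal group but Panel A wins overall — the 2024 panel's proposals skew toward the low-rate applied research group.)

Panel A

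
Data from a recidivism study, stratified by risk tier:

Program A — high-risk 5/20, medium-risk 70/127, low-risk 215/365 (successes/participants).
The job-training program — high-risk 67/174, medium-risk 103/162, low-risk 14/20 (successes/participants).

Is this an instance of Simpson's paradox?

Yes

High-risk: Program A 5/20 = 25.0%, the job-training program 67/174 = 38.5% → the job-training program
Medium-risk: Program A 70/127 = 55.1%, the job-training program 103/162 = 63.6% → the job-training program
Low-risk: Program A 215/365 = 58.9%, the job-training program 14/20 = 70.0% → the job-training program
Overall: Program A 290/512 = 56.6%, the job-training program 184/356 = 51.7% → Program A
The job-training program wins each risk group but Program A wins overall — the comparison reverses. The job-training program's participants skew toward high-risk, which has a lower base rate.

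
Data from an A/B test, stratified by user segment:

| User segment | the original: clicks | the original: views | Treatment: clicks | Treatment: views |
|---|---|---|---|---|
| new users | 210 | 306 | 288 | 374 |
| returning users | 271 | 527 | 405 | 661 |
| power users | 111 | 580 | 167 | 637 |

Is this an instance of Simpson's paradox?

No

New users: the original 210/306 = 68.6%, Treatment 288/374 = 77.0% → Treatment
Returning users: the original 271/527 = 51.4%, Treatment 405/661 = 61.3% → Treatment
Power users: the original 111/580 = 19.1%, Treatment 167/637 = 26.2% → Treatment
Overall: the original 592/1413 = 41.9%, Treatment 860/1672 = 51.4% → Treatment
Treatment wins overall and in every user group — no reversal.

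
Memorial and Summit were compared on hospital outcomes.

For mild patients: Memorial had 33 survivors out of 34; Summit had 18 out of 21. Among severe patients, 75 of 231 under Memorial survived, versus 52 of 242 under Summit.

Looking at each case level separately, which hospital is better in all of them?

Memorial

Mild: Memorial 33/34 = 97.1%, Summit 18/21 = 85.7% → Memorial
Severe: Memorial 75/231 = 32.5%, Summit 52/242 = 21.5% → Memorial
Memorial has the higher rate in both groups.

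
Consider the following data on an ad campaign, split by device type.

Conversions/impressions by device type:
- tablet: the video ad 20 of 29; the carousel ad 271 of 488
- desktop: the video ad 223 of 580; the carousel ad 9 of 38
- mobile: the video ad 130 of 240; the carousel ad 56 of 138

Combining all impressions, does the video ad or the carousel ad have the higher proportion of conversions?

the carousel ad

Tablet: the video ad 20/29 = 69.0%, the carousel ad 271/488 = 55.5% → the video ad
Desktop: the video ad 223/580 = 38.4%, the carousel ad 9/38 = 23.7% → the video ad
Mobile: the video ad 130/240 = 54.2%, the carousel ad 56/138 = 40.6% → the video ad
Overall: the video ad 373/849 = 43.9%, the carousel ad 336/664 = 50.6% → the carousel ad
(The video ad wins every device group but the carousel ad wins overall — the video ad's impressions skew toward the low-rate desktop group.)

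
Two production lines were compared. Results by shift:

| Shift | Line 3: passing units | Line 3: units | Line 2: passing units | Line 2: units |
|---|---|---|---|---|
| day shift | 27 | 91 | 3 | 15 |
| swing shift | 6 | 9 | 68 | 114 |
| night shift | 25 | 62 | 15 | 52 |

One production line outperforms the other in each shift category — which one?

Line 3

Day shift: Line 3 27/91 = 29.7%, Line 2 3/15 = 20.0% → Line 3
Swing shift: Line 3 6/9 = 66.7%, Line 2 68/114 = 59.6% → Line 3
Night shift: Line 3 25/62 = 40.3%, Line 2 15/52 = 28.8% → Line 3
Line 3 has the higher rate in all 3 groups.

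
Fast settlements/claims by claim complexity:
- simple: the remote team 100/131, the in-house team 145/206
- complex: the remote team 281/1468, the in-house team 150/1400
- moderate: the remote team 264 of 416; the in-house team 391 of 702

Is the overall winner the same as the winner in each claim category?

Simple: the remote team 100/131 = 76.3%, the in-house team 145/206 = 70.4% → the remote team
Complex: the remote team 281/1468 = 19.1%, the in-house team 150/1400 = 10.7% → the remote team
Moderate: the remote team 264/416 = 63.5%, the in-house team 391/702 = 55.7% → the remote team
Overall: the remote team 645/2015 = 32.0%, the in-house team 686/2308 = 29.7% → the remote team
The remote team wins overall and in every claim group — no reversal.

Yes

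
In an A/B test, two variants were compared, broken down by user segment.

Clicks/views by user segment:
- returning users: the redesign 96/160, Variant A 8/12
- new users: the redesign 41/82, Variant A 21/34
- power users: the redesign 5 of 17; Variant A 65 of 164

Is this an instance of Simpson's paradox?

Returning users: the redesign 96/160 = 60.0%, Variant A 8/12 = 66.7% → Variant A
New users: the redesign 41/82 = 50.0%, Variant A 21/34 = 61.8% → Variant A
Power users: the redesign 5/17 = 29.4%, Variant A 65/164 = 39.6% → Variant A
Overall: the redesign 142/259 = 54.8%, Variant A 94/210 = 44.8% → the redesign
Variant A wins each user group but the redesign wins overall — the comparison reverses. Variant A's views skew toward power users, which has a lower base rate.

Yes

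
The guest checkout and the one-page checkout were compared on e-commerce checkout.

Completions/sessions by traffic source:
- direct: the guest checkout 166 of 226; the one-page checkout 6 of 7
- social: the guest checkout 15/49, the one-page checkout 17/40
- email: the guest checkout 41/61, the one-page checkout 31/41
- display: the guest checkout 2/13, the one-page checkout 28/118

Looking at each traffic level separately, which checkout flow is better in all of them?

Direct: the guest checkout 166/226 = 73.5%, the one-page checkout 6/7 = 85.7% → the one-page checkout
Social: the guest checkout 15/49 = 30.6%, the one-page checkout 17/40 = 42.5% → the one-page checkout
Email: the guest checkout 41/61 = 67.2%, the one-page checkout 31/41 = 75.6% → the one-page checkout
Display: the guest checkout 2/13 = 15.4%, the one-page checkout 28/118 = 23.7% → the one-page checkout
The one-page checkout has the higher rate in all 4 groups.

the one-page checkout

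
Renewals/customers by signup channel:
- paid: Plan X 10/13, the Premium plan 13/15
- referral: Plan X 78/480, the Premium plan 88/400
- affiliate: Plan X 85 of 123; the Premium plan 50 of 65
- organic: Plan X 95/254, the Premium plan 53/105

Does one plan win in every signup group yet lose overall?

No

Paid: Plan X 10/13 = 76.9%, the Premium plan 13/15 = 86.7% → the Premium plan
Referral: Plan X 78/480 = 16.2%, the Premium plan 88/400 = 22.0% → the Premium plan
Affiliate: Plan X 85/123 = 69.1%, the Premium plan 50/65 = 76.9% → the Premium plan
Organic: Plan X 95/254 = 37.4%, the Premium plan 53/105 = 50.5% → the Premium plan
Overall: Plan X 268/870 = 30.8%, the Premium plan 204/585 = 34.9% → the Premium plan
The Premium plan wins overall and in every signup group — no reversal.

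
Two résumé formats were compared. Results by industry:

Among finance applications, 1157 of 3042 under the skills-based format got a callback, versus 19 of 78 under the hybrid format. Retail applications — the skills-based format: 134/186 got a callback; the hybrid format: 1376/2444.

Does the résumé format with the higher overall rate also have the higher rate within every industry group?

Finance: the skills-based format 1157/3042 = 38.0%, the hybrid format 19/78 = 24.4% → the skills-based format
Retail: the skills-based format 134/186 = 72.0%, the hybrid format 1376/2444 = 56.3% → the skills-based format
Overall: the skills-based format 1291/3228 = 40.0%, the hybrid format 1395/2522 = 55.3% → the hybrid format
The skills-based format wins each industry group but the hybrid format wins overall — the comparison reverses. The skills-based format's applications skew toward finance, which has a lower base rate.

No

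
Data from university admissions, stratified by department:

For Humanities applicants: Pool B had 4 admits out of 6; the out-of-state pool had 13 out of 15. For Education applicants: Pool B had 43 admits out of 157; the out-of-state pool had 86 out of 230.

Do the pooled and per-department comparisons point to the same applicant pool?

Humanities: Pool B 4/6 = 66.7%, the out-of-state pool 13/15 = 86.7% → the out-of-state pool
Education: Pool B 43/157 = 27.4%, the out-of-state pool 86/230 = 37.4% → the out-of-state pool
Overall: Pool B 47/163 = 28.8%, the out-of-state pool 99/245 = 40.4% → the out-of-state pool
The out-of-state pool wins overall and in every department group — no reversal.

Yes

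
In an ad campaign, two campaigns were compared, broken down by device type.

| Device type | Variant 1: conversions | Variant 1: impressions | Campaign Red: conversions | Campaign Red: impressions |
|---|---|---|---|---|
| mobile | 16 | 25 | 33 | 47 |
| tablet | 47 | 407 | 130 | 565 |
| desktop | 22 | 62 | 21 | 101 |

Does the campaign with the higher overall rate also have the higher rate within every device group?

Mobile: Variant 1 16/25 = 64.0%, Campaign Red 33/47 = 70.2% → Campaign Red
Tablet: Variant 1 47/407 = 11.5%, Campaign Red 130/565 = 23.0% → Campaign Red
Desktop: Variant 1 22/62 = 35.5%, Campaign Red 21/101 = 20.8% → Variant 1
Overall: Variant 1 85/494 = 17.2%, Campaign Red 184/713 = 25.8% → Campaign Red
Neither sweeps: Variant 1 wins 1 of 3 groups, Campaign Red wins 2. Campaign Red wins overall but not every group — no Simpson reversal.

No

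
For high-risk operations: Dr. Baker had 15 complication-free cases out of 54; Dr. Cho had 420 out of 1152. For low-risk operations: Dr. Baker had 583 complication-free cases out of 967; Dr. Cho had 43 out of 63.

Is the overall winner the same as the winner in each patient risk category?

High-risk: Dr. Baker 15/54 = 27.8%, Dr. Cho 420/1152 = 36.5% → Dr. Cho
Low-risk: Dr. Baker 583/967 = 60.3%, Dr. Cho 43/63 = 68.3% → Dr. Cho
Overall: Dr. Baker 598/1021 = 58.6%, Dr. Cho 463/1215 = 38.1% → Dr. Baker
Dr. Cho wins each patient risk group but Dr. Baker wins overall — the comparison reverses. Dr. Cho's operations skew toward high-risk, which has a lower base rate.

No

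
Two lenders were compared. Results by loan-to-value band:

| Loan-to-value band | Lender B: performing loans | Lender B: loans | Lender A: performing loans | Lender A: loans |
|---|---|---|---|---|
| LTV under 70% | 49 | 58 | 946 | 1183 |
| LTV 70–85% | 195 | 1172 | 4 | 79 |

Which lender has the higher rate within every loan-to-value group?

LTV under 70%: Lender B 49/58 = 84.5%, Lender A 946/1183 = 80.0% → Lender B
LTV 70–85%: Lender B 195/1172 = 16.6%, Lender A 4/79 = 5.1% → Lender B
Lender B has the higher rate in both groups.

Lender B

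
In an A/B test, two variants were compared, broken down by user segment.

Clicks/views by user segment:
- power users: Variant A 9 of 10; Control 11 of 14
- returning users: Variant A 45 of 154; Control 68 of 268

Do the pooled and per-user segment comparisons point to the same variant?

Yes

Power users: Variant A 9/10 = 90.0%, Control 11/14 = 78.6% → Variant A
Returning users: Variant A 45/154 = 29.2%, Control 68/268 = 25.4% → Variant A
Overall: Variant A 54/164 = 32.9%, Control 79/282 = 28.0% → Variant A
Variant A wins overall and in every user group — no reversal.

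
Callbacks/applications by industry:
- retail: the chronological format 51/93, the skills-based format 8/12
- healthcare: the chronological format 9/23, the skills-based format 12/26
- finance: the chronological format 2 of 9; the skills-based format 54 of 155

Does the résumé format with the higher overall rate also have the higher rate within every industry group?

No

Retail: the chronological format 51/93 = 54.8%, the skills-based format 8/12 = 66.7% → the skills-based format
Healthcare: the chronological format 9/23 = 39.1%, the skills-based format 12/26 = 46.2% → the skills-based format
Finance: the chronological format 2/9 = 22.2%, the skills-based format 54/155 = 34.8% → the skills-based format
Overall: the chronological format 62/125 = 49.6%, the skills-based format 74/193 = 38.3% → the chronological format
The skills-based format wins each industry group but the chronological format wins overall — the comparison reverses. The skills-based format's applications skew toward finance, which has a lower base rate.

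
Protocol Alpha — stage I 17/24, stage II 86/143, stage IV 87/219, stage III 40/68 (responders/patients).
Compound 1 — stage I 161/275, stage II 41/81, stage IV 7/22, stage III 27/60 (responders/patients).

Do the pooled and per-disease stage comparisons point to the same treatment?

Stage I: Protocol Alpha 17/24 = 70.8%, Compound 1 161/275 = 58.5% → Protocol Alpha
Stage II: Protocol Alpha 86/143 = 60.1%, Compound 1 41/81 = 50.6% → Protocol Alpha
Stage IV: Protocol Alpha 87/219 = 39.7%, Compound 1 7/22 = 31.8% → Protocol Alpha
Stage III: Protocol Alpha 40/68 = 58.8%, Compound 1 27/60 = 45.0% → Protocol Alpha
Overall: Protocol Alpha 230/454 = 50.7%, Compound 1 236/438 = 53.9% → Compound 1
Protocol Alpha wins each disease group but Compound 1 wins overall — the comparison reverses. Protocol Alpha's patients skew toward stage IV, which has a lower base rate.

No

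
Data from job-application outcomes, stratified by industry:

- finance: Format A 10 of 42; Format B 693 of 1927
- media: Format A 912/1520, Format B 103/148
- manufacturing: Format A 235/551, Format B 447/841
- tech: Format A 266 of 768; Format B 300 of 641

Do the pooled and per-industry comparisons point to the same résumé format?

Finance: Format A 10/42 = 23.8%, Format B 693/1927 = 36.0% → Format B
Media: Format A 912/1520 = 60.0%, Format B 103/148 = 69.6% → Format B
Manufacturing: Format A 235/551 = 42.6%, Format B 447/841 = 53.2% → Format B
Tech: Format A 266/768 = 34.6%, Format B 300/641 = 46.8% → Format B
Overall: Format A 1423/2881 = 49.4%, Format B 1543/3557 = 43.4% → Format A
Format B wins each industry group but Format A wins overall — the comparison reverses. Format B's applications skew toward finance, which has a lower base rate.

No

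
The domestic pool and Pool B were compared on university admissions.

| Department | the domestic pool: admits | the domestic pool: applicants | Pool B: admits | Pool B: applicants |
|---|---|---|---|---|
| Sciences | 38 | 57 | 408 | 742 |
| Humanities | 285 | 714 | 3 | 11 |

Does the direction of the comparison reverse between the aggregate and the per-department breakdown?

Sciences: the domestic pool 38/57 = 66.7%, Pool B 408/742 = 55.0% → the domestic pool
Humanities: the domestic pool 285/714 = 39.9%, Pool B 3/11 = 27.3% → the domestic pool
Overall: the domestic pool 323/771 = 41.9%, Pool B 411/753 = 54.6% → Pool B
The domestic pool wins each department group but Pool B wins overall — the comparison reverses. The domestic pool's applicants skew toward Humanities, which has a lower base rate.

Yes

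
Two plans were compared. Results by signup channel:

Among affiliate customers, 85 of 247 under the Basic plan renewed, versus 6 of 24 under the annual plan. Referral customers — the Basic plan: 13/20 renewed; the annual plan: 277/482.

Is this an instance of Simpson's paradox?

Affiliate: the Basic plan 85/247 = 34.4%, the annual plan 6/24 = 25.0% → the Basic plan
Referral: the Basic plan 13/20 = 65.0%, the annual plan 277/482 = 57.5% → the Basic plan
Overall: the Basic plan 98/267 = 36.7%, the annual plan 283/506 = 55.9% → the annual plan
The Basic plan wins each signup group but the annual plan wins overall — the comparison reverses. The Basic plan's customers skew toward affiliate, which has a lower base rate.

Yes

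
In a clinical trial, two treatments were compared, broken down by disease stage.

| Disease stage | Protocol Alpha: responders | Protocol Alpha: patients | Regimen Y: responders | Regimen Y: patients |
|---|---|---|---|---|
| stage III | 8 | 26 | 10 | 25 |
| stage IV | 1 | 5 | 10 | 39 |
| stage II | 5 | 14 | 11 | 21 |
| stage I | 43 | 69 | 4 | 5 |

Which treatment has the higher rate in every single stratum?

Regimen Y

Stage III: Protocol Alpha 8/26 = 30.8%, Regimen Y 10/25 = 40.0% → Regimen Y
Stage IV: Protocol Alpha 1/5 = 20.0%, Regimen Y 10/39 = 25.6% → Regimen Y
Stage II: Protocol Alpha 5/14 = 35.7%, Regimen Y 11/21 = 52.4% → Regimen Y
Stage I: Protocol Alpha 43/69 = 62.3%, Regimen Y 4/5 = 80.0% → Regimen Y
Regimen Y has the higher rate in all 4 groups.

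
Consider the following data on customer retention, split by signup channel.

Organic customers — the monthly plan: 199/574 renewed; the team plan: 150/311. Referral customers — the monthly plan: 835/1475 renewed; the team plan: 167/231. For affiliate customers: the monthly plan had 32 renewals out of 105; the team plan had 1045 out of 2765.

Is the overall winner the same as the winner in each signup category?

Organic: the monthly plan 199/574 = 34.7%, the team plan 150/311 = 48.2% → the team plan
Referral: the monthly plan 835/1475 = 56.6%, the team plan 167/231 = 72.3% → the team plan
Affiliate: the monthly plan 32/105 = 30.5%, the team plan 1045/2765 = 37.8% → the team plan
Overall: the monthly plan 1066/2154 = 49.5%, the team plan 1362/3307 = 41.2% → the monthly plan
The team plan wins each signup group but the monthly plan wins overall — the comparison reverses. The team plan's customers skew toward affiliate, which has a lower base rate.

No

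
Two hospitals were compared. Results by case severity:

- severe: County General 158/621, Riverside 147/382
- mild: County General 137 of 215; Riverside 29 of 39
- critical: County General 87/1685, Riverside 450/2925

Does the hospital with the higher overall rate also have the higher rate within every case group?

Severe: County General 158/621 = 25.4%, Riverside 147/382 = 38.5% → Riverside
Mild: County General 137/215 = 63.7%, Riverside 29/39 = 74.4% → Riverside
Critical: County General 87/1685 = 5.2%, Riverside 450/2925 = 15.4% → Riverside
Overall: County General 382/2521 = 15.2%, Riverside 626/3346 = 18.7% → Riverside
Riverside wins overall and in every case group — no reversal.

Yes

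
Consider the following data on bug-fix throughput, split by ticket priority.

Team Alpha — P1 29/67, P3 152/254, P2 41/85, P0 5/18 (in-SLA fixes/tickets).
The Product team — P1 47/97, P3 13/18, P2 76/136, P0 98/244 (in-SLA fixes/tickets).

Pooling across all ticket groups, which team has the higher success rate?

P1: Team Alpha 29/67 = 43.3%, the Product team 47/97 = 48.5% → the Product team
P3: Team Alpha 152/254 = 59.8%, the Product team 13/18 = 72.2% → the Product team
P2: Team Alpha 41/85 = 48.2%, the Product team 76/136 = 55.9% → the Product team
P0: Team Alpha 5/18 = 27.8%, the Product team 98/244 = 40.2% → the Product team
Overall: Team Alpha 227/424 = 53.5%, the Product team 234/495 = 47.3% → Team Alpha
(The Product team wins every ticket group but Team Alpha wins overall — the Product team's tickets skew toward the low-rate P0 group.)

Team Alpha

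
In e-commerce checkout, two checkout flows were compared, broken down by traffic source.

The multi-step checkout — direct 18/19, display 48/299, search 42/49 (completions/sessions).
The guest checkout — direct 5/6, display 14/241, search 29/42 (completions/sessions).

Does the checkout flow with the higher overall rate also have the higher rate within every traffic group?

Yes

Direct: the multi-step checkout 18/19 = 94.7%, the guest checkout 5/6 = 83.3% → the multi-step checkout
Display: the multi-step checkout 48/299 = 16.1%, the guest checkout 14/241 = 5.8% → the multi-step checkout
Search: the multi-step checkout 42/49 = 85.7%, the guest checkout 29/42 = 69.0% → the multi-step checkout
Overall: the multi-step checkout 108/367 = 29.4%, the guest checkout 48/289 = 16.6% → the multi-step checkout
The multi-step checkout wins overall and in every traffic group — no reversal.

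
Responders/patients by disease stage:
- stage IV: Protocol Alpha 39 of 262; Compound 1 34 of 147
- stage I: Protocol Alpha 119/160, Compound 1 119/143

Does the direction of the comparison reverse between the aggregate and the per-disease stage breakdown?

Stage IV: Protocol Alpha 39/262 = 14.9%, Compound 1 34/147 = 23.1% → Compound 1
Stage I: Protocol Alpha 119/160 = 74.4%, Compound 1 119/143 = 83.2% → Compound 1
Overall: Protocol Alpha 158/422 = 37.4%, Compound 1 153/290 = 52.8% → Compound 1
Compound 1 wins overall and in every disease group — no reversal.

No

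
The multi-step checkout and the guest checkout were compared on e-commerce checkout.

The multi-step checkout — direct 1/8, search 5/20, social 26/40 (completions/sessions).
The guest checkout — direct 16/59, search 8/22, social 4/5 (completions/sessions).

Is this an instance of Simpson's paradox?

Yes

Direct: the multi-step checkout 1/8 = 12.5%, the guest checkout 16/59 = 27.1% → the guest checkout
Search: the multi-step checkout 5/20 = 25.0%, the guest checkout 8/22 = 36.4% → the guest checkout
Social: the multi-step checkout 26/40 = 65.0%, the guest checkout 4/5 = 80.0% → the guest checkout
Overall: the multi-step checkout 32/68 = 47.1%, the guest checkout 28/86 = 32.6% → the multi-step checkout
The guest checkout wins each traffic group but the multi-step checkout wins overall — the comparison reverses. The guest checkout's sessions skew toward direct, which has a lower base rate.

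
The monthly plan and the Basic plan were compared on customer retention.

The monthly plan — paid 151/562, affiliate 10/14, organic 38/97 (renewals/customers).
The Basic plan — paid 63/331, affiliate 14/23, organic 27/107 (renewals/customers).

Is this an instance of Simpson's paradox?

Paid: the monthly plan 151/562 = 26.9%, the Basic plan 63/331 = 19.0% → the monthly plan
Affiliate: the monthly plan 10/14 = 71.4%, the Basic plan 14/23 = 60.9% → the monthly plan
Organic: the monthly plan 38/97 = 39.2%, the Basic plan 27/107 = 25.2% → the monthly plan
Overall: the monthly plan 199/673 = 29.6%, the Basic plan 104/461 = 22.6% → the monthly plan
The monthly plan wins overall and in every signup group — no reversal.

No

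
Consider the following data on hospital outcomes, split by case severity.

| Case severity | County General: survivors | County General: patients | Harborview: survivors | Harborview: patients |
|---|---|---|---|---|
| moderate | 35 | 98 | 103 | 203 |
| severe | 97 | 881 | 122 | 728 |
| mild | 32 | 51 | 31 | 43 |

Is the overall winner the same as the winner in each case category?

Yes

Moderate: County General 35/98 = 35.7%, Harborview 103/203 = 50.7% → Harborview
Severe: County General 97/881 = 11.0%, Harborview 122/728 = 16.8% → Harborview
Mild: County General 32/51 = 62.7%, Harborview 31/43 = 72.1% → Harborview
Overall: County General 164/1030 = 15.9%, Harborview 256/974 = 26.3% → Harborview
Harborview wins overall and in every case group — no reversal.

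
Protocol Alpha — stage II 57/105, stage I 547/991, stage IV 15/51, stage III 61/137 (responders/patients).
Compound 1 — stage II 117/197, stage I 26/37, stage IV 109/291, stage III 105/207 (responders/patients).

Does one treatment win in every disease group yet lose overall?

Stage II: Protocol Alpha 57/105 = 54.3%, Compound 1 117/197 = 59.4% → Compound 1
Stage I: Protocol Alpha 547/991 = 55.2%, Compound 1 26/37 = 70.3% → Compound 1
Stage IV: Protocol Alpha 15/51 = 29.4%, Compound 1 109/291 = 37.5% → Compound 1
Stage III: Protocol Alpha 61/137 = 44.5%, Compound 1 105/207 = 50.7% → Compound 1
Overall: Protocol Alpha 680/1284 = 53.0%, Compound 1 357/732 = 48.8% → Protocol Alpha
Compound 1 wins each disease group but Protocol Alpha wins overall — the comparison reverses. Compound 1's patients skew toward stage IV, which has a lower base rate.

Yes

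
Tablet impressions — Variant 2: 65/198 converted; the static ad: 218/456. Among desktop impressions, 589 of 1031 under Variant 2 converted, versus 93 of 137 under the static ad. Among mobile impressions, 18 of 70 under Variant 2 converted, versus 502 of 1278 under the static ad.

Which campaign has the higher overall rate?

Tablet: Variant 2 65/198 = 32.8%, the static ad 218/456 = 47.8% → the static ad
Desktop: Variant 2 589/1031 = 57.1%, the static ad 93/137 = 67.9% → the static ad
Mobile: Variant 2 18/70 = 25.7%, the static ad 502/1278 = 39.3% → the static ad
Overall: Variant 2 672/1299 = 51.7%, the static ad 813/1871 = 43.5% → Variant 2
(The static ad wins every device group but Variant 2 wins overall — the static ad's impressions skew toward the low-rate mobile group.)

Variant 2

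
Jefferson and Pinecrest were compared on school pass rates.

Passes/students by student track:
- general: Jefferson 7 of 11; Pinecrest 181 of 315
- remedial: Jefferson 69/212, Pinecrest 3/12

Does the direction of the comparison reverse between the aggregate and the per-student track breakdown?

General: Jefferson 7/11 = 63.6%, Pinecrest 181/315 = 57.5% → Jefferson
Remedial: Jefferson 69/212 = 32.5%, Pinecrest 3/12 = 25.0% → Jefferson
Overall: Jefferson 76/223 = 34.1%, Pinecrest 184/327 = 56.3% → Pinecrest
Jefferson wins each student group but Pinecrest wins overall — the comparison reverses. Jefferson's students skew toward remedial, which has a lower base rate.

Yes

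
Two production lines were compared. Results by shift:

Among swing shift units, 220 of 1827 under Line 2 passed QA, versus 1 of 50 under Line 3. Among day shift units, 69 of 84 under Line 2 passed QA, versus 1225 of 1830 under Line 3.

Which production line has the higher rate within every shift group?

Swing shift: Line 2 220/1827 = 12.0%, Line 3 1/50 = 2.0% → Line 2
Day shift: Line 2 69/84 = 82.1%, Line 3 1225/1830 = 66.9% → Line 2
Line 2 has the higher rate in both groups.

Line 2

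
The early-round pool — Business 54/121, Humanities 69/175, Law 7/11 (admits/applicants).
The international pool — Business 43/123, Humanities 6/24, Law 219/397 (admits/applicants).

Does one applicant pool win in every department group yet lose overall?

Yes

Business: the early-round pool 54/121 = 44.6%, the international pool 43/123 = 35.0% → the early-round pool
Humanities: the early-round pool 69/175 = 39.4%, the international pool 6/24 = 25.0% → the early-round pool
Law: the early-round pool 7/11 = 63.6%, the international pool 219/397 = 55.2% → the early-round pool
Overall: the early-round pool 130/307 = 42.3%, the international pool 268/544 = 49.3% → the international pool
The early-round pool wins each department group but the international pool wins overall — the comparison reverses. The early-round pool's applicants skew toward Humanities, which has a lower base rate.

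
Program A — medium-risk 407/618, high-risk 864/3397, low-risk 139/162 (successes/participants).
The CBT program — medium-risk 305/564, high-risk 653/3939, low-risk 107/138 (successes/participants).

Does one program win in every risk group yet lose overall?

No

Medium-risk: Program A 407/618 = 65.9%, the CBT program 305/564 = 54.1% → Program A
High-risk: Program A 864/3397 = 25.4%, the CBT program 653/3939 = 16.6% → Program A
Low-risk: Program A 139/162 = 85.8%, the CBT program 107/138 = 77.5% → Program A
Overall: Program A 1410/4177 = 33.8%, the CBT program 1065/4641 = 22.9% → Program A
Program A wins overall and in every risk group — no reversal.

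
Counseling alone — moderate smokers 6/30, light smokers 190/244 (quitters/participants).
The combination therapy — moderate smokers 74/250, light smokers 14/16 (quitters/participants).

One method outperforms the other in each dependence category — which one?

Moderate smokers: counseling alone 6/30 = 20.0%, the combination therapy 74/250 = 29.6% → the combination therapy
Light smokers: counseling alone 190/244 = 77.9%, the combination therapy 14/16 = 87.5% → the combination therapy
The combination therapy has the higher rate in both groups.

the combination therapy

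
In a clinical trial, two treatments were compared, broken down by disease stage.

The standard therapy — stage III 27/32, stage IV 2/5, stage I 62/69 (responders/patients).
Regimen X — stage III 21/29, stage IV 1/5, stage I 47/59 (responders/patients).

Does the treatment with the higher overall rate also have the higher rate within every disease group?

Yes

Stage III: the standard therapy 27/32 = 84.4%, Regimen X 21/29 = 72.4% → the standard therapy
Stage IV: the standard therapy 2/5 = 40.0%, Regimen X 1/5 = 20.0% → the standard therapy
Stage I: the standard therapy 62/69 = 89.9%, Regimen X 47/59 = 79.7% → the standard therapy
Overall: the standard therapy 91/106 = 85.8%, Regimen X 69/93 = 74.2% → the standard therapy
The standard therapy wins overall and in every disease group — no reversal.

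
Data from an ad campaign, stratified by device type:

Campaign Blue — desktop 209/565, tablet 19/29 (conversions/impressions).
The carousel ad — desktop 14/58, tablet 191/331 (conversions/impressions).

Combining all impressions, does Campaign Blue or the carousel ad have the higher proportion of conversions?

the carousel ad

Desktop: Campaign Blue 209/565 = 37.0%, the carousel ad 14/58 = 24.1% → Campaign Blue
Tablet: Campaign Blue 19/29 = 65.5%, the carousel ad 191/331 = 57.7% → Campaign Blue
Overall: Campaign Blue 228/594 = 38.4%, the carousel ad 205/389 = 52.7% → the carousel ad
(Campaign Blue wins every device group but the carousel ad wins overall — Campaign Blue's impressions skew toward the low-rate desktop group.)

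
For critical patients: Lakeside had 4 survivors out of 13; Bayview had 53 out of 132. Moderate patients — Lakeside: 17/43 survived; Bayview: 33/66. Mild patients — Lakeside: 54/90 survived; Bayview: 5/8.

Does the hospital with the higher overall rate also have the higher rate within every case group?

No

Critical: Lakeside 4/13 = 30.8%, Bayview 53/132 = 40.2% → Bayview
Moderate: Lakeside 17/43 = 39.5%, Bayview 33/66 = 50.0% → Bayview
Mild: Lakeside 54/90 = 60.0%, Bayview 5/8 = 62.5% → Bayview
Overall: Lakeside 75/146 = 51.4%, Bayview 91/206 = 44.2% → Lakeside
Bayview wins each case group but Lakeside wins overall — the comparison reverses. Bayview's patients skew toward critical, which has a lower base rate.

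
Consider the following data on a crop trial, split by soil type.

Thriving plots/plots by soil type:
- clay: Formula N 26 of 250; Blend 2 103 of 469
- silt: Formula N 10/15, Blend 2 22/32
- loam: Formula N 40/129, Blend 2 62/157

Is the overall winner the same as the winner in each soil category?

Yes

Clay: Formula N 26/250 = 10.4%, Blend 2 103/469 = 22.0% → Blend 2
Silt: Formula N 10/15 = 66.7%, Blend 2 22/32 = 68.8% → Blend 2
Loam: Formula N 40/129 = 31.0%, Blend 2 62/157 = 39.5% → Blend 2
Overall: Formula N 76/394 = 19.3%, Blend 2 187/658 = 28.4% → Blend 2
Blend 2 wins overall and in every soil group — no reversal.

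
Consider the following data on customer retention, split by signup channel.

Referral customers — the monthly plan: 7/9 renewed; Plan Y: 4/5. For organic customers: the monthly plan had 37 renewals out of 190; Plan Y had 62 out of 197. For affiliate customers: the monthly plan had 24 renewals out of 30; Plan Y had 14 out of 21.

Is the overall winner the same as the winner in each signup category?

No

Referral: the monthly plan 7/9 = 77.8%, Plan Y 4/5 = 80.0% → Plan Y
Organic: the monthly plan 37/190 = 19.5%, Plan Y 62/197 = 31.5% → Plan Y
Affiliate: the monthly plan 24/30 = 80.0%, Plan Y 14/21 = 66.7% → the monthly plan
Overall: the monthly plan 68/229 = 29.7%, Plan Y 80/223 = 35.9% → Plan Y
Neither sweeps: the monthly plan wins 1 of 3 groups, Plan Y wins 2. Plan Y wins overall but not every group — no Simpson reversal.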